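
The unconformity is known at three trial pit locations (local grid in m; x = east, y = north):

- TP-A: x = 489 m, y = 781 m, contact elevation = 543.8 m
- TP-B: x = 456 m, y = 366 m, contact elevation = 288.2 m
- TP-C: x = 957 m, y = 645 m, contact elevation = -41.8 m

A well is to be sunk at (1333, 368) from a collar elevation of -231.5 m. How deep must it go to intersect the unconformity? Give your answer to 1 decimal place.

Let the plane be z = a·x + b·y + c.
TP-B−TP-A: −33a − 415b = −255.6;  TP-C−TP-A: 468a − 136b = −585.6.
Solving gives a = −1.048083, b = 0.699245.
Then c = 543.8 − a·489 − b·781 = 510.20.
At (1333, 368): z_contact = −1397.09 + 257.32 + 510.20 = -629.57 m.
Depth below ground = -231.5 − (-629.57) = 398.1 m.

398.1 m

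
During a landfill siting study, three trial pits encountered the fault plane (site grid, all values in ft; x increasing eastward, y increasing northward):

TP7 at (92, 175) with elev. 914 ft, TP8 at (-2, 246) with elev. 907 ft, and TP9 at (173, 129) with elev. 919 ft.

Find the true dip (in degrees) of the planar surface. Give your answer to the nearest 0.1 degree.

Let the plane be z = a·x + b·y + c.
TP8−TP7: −94a + 71b = −7;  TP9−TP7: 81a − 46b = 5.
Solving gives a = 0.02313, b = −0.06797.
Gradient magnitude |∇z| = √(a² + b²) = √(0.00053 + 0.00462) = 0.07180.
True dip = arctan(0.07180) = 4.1°, dipping toward NNW (azimuth ≈ 341°).

4.1°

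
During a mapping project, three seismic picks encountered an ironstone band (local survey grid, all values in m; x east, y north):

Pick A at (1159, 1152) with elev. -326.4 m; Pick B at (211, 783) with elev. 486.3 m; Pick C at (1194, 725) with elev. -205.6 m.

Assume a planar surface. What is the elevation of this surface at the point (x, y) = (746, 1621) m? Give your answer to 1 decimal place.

Let the plane be z = a·x + b·y + c.
Pick B−Pick A: −948a − 369b = 812.7;  Pick C−Pick A: 35a − 427b = 120.8.
Solving gives a = −0.724060, b = −0.342253.
Then c = -326.4 − a·1159 − b·1152 = 907.06.
At (746, 1621): z = −540.1 − 554.8 + 907.06 = -187.9 m.

-187.9 m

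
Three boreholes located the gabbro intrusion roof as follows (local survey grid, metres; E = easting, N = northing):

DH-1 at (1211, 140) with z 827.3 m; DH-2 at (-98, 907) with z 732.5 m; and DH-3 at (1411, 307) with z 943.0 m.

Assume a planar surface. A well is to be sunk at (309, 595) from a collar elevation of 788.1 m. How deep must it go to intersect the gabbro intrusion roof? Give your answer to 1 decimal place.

Two edge vectors: DH-1→DH-2 = (-1309, 767, -94.8), DH-1→DH-3 = (200, 167, 115.7).
Normal n = (DH-1→DH-2) × (DH-1→DH-3) = (104573.5, 132491.3, -372003).
So ∂z/∂E = −n_x/n_z = 0.281109 and ∂z/∂N = −n_y/n_z = 0.356157.
Intercept c from DH-1: 827.3 − 340.42 − 49.86 = 437.01.
At (309, 595): z_contact = 86.86 + 211.91 + 437.01 = 735.79 m.
Depth below ground = 788.1 − 735.79 = 52.3 m.

52.3 m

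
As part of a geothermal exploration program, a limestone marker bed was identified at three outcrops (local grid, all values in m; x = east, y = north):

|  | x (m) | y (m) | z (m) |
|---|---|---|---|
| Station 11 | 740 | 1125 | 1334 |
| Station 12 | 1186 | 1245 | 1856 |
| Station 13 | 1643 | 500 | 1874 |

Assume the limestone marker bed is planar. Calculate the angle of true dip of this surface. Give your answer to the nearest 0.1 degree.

Two edge vectors: Station 11→Station 12 = (446, 120, 522), Station 11→Station 13 = (903, -625, 540).
Normal n = (Station 11→Station 12) × (Station 11→Station 13) = (391050, 230526, -387110).
So ∂z/∂x = −n_x/n_z = 1.01018 and ∂z/∂y = −n_y/n_z = 0.59551.
Gradient magnitude |∇z| = √(a² + b²) = √(1.02046 + 0.35463) = 1.17264.
True dip = arctan(1.17264) = 49.5°, dipping toward WSW (azimuth ≈ 239°).

49.5°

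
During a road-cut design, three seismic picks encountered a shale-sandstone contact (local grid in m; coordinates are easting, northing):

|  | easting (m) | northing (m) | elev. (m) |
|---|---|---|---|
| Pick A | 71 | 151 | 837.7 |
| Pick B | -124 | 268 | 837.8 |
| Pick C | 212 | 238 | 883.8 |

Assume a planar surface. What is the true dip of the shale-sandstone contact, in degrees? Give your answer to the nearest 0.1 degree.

17.4°

Two edge vectors: Pick A→Pick B = (-195, 117, 0.1), Pick A→Pick C = (141, 87, 46.1).
Normal n = (Pick A→Pick B) × (Pick A→Pick C) = (5385, 9003.6, -33462).
So ∂z/∂easting = −n_x/n_z = 0.16093 and ∂z/∂northing = −n_y/n_z = 0.26907.
Gradient magnitude |∇z| = √(a² + b²) = √(0.02590 + 0.07240) = 0.31352.
True dip = arctan(0.31352) = 17.4°, dipping toward SSW (azimuth ≈ 211°).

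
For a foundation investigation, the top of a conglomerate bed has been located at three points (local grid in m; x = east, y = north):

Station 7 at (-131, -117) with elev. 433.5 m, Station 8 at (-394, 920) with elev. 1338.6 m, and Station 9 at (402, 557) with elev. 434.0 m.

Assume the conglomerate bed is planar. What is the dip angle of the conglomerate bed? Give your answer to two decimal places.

Two edge vectors: Station 7→Station 8 = (-263, 1037, 905.1), Station 7→Station 9 = (533, 674, 0.5).
Normal n = (Station 7→Station 8) × (Station 7→Station 9) = (-609518.9, 482549.8, -729983).
So ∂z/∂x = −n_x/n_z = −0.83498 and ∂z/∂y = −n_y/n_z = 0.66104.
Gradient magnitude |∇z| = √(a² + b²) = √(0.69719 + 0.43698) = 1.06497.
True dip = arctan(1.06497) = 46.80°, dipping toward SE (azimuth ≈ 128°).

46.80°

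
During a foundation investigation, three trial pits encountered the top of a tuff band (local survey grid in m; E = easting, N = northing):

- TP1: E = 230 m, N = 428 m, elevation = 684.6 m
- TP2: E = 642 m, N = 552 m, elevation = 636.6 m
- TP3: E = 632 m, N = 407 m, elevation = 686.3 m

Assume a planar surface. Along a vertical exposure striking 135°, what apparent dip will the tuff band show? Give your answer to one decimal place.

Let the plane be z = a·E + b·N + c.
TP2−TP1: 412a + 124b = −48;  TP3−TP1: 402a − 21b = 1.7.
Solving gives a = −0.01363, b = −0.34182.
Unit vector along 135° is (sin 135°, cos 135°) = (0.7071, -0.7071).
Slope in that direction = a·(0.7071) + b·(-0.7071) = 0.23207.
Apparent dip = arctan|0.23207| = 13.1° (true dip is 18.9°, so apparent ≤ true as expected).

13.1°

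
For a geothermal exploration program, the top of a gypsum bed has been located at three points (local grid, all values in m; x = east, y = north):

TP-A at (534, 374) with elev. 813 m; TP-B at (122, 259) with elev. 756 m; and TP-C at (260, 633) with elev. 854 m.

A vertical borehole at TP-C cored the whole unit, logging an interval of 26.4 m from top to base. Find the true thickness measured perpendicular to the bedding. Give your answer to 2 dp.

Let the plane be z = a·x + b·y + c.
TP-B−TP-A: −412a − 115b = −57;  TP-C−TP-A: −274a + 259b = 41.
Solving gives a = 0.07270, b = 0.23521.
|∇z| = √(a²+b²) = 0.24619, so dip δ = arctan(0.24619) = 13.83°.
True thickness = vertical thickness × cos δ = 26.4 × cos 13.83° = 25.63 m.

25.63 m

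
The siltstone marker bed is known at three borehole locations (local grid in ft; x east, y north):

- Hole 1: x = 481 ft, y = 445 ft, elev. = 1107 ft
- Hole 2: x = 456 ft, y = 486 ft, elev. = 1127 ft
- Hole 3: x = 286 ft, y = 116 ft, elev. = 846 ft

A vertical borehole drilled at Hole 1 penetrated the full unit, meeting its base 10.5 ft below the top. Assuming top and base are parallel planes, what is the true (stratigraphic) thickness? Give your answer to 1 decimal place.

8.6 ft

Two edge vectors: Hole 1→Hole 2 = (-25, 41, 20), Hole 1→Hole 3 = (-195, -329, -261).
Normal n = (Hole 1→Hole 2) × (Hole 1→Hole 3) = (-4121, -10425, 16220).
So ∂z/∂x = −n_x/n_z = 0.25407 and ∂z/∂y = −n_y/n_z = 0.64273.
|∇z| = √(a²+b²) = 0.69112, so dip δ = arctan(0.69112) = 34.65°.
True thickness = vertical thickness × cos δ = 10.5 × cos 34.65° = 8.6 ft.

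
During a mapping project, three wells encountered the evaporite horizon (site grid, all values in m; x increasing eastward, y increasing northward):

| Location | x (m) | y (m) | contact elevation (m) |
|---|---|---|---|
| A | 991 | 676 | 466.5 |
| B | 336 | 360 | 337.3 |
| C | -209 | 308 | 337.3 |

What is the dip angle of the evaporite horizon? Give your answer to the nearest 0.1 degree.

Two edge vectors: A→B = (-655, -316, -129.2), A→C = (-1200, -368, -129.2).
Normal n = (A→B) × (A→C) = (-6718.4, 70414, -138160).
So ∂z/∂x = −n_x/n_z = −0.04863 and ∂z/∂y = −n_y/n_z = 0.50966.
Gradient magnitude |∇z| = √(a² + b²) = √(0.00236 + 0.25975) = 0.51197.
True dip = arctan(0.51197) = 27.1°, dipping toward S (azimuth ≈ 175°).

27.1°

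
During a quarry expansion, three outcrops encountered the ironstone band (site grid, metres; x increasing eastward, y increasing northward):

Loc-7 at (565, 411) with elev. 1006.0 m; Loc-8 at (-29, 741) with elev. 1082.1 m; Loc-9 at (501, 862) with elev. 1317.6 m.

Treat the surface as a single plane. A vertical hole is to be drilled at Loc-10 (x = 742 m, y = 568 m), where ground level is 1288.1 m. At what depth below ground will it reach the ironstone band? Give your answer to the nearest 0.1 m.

118.3 m

Let the plane be z = a·x + b·y + c.
Loc-8−Loc-7: −594a + 330b = 76.1;  Loc-9−Loc-7: −64a + 451b = 311.6.
Solving gives a = 0.27761, b = 0.73030.
Then c = 1006 − a·565 − b·411 = 549.00.
At (742, 568): z_contact = 205.99 + 414.81 + 549.00 = 1169.79 m.
Depth below ground = 1288.1 − 1169.79 = 118.3 m.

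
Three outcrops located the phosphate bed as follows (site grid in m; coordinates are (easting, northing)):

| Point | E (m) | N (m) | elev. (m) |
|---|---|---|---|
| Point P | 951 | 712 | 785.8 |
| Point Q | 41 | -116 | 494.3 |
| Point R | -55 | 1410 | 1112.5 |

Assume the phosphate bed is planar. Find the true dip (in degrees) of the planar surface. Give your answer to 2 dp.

22.04°

Let the plane be z = a·E + b·N + c.
Point Q−Point P: −910a − 828b = −291.5;  Point R−Point P: −1006a + 698b = 326.7.
Solving gives a = −0.04566, b = 0.40224.
Gradient magnitude |∇z| = √(a² + b²) = √(0.00209 + 0.16180) = 0.40482.
True dip = arctan(0.40482) = 22.04°, dipping toward S (azimuth ≈ 174°).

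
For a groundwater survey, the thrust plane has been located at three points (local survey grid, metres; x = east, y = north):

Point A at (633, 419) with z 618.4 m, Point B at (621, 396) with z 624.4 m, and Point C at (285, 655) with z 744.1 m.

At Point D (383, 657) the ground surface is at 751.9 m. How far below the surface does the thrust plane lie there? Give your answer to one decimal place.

46.9 m

Two edge vectors: Point A→Point B = (-12, -23, 6), Point A→Point C = (-348, 236, 125.7).
Normal n = (Point A→Point B) × (Point A→Point C) = (-4307.1, -579.6, -10836).
So ∂z/∂x = −n_x/n_z = −0.39748 and ∂z/∂y = −n_y/n_z = −0.05349.
Intercept c from Point A: 618.4 + 251.61 + 22.41 = 892.42.
At (383, 657): z_contact = −152.24 − 35.14 + 892.42 = 705.04 m.
Depth below ground = 751.9 − 705.04 = 46.9 m.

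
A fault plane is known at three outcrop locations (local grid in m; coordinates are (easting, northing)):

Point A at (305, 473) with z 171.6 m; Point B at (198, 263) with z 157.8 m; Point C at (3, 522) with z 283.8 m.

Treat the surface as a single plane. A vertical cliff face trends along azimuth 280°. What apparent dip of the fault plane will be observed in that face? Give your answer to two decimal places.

20.26°

Let the plane be z = a·E + b·N + c.
Point B−Point A: −107a − 210b = −13.8;  Point C−Point A: −302a + 49b = 112.2.
Solving gives a = −0.33331, b = 0.23554.
Unit vector along 280° is (sin 280°, cos 280°) = (-0.9848, 0.1736).
Slope in that direction = a·(-0.9848) + b·(0.1736) = 0.36914.
Apparent dip = arctan|0.36914| = 20.26° (true dip is 22.2°, so apparent ≤ true as expected).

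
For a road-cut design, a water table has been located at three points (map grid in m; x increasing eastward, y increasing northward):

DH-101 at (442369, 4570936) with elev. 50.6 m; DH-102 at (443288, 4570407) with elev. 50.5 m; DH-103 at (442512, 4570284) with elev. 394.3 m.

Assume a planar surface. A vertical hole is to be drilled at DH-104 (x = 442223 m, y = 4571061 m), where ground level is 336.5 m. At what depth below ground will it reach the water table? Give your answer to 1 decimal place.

310.6 m

Two edge vectors: DH-101→DH-102 = (919, -529, -0.1), DH-101→DH-103 = (143, -652, 343.7).
Normal n = (DH-101→DH-102) × (DH-101→DH-103) = (-181882.5, -315874.6, -523541).
So ∂z/∂x = −n_x/n_z = −0.347408321 and ∂z/∂y = −n_y/n_z = −0.603342623.
Intercept c from DH-101: 50.6 + 153682.67 + 2757840.51 = 2911573.79.
At (442223, 4571061): z_contact = −153631.95 − 2757915.93 + 2911573.79 = 25.90 m.
Depth below ground = 336.5 − 25.90 = 310.6 m.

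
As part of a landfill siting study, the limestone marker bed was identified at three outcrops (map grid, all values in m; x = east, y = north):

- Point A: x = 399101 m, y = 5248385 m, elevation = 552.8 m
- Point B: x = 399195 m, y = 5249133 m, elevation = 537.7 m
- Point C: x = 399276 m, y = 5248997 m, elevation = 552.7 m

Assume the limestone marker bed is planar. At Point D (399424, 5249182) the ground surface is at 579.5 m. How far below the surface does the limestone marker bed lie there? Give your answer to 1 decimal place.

Let the plane be z = a·x + b·y + c.
Point B−Point A: 94a + 748b = −15.1;  Point C−Point A: 175a + 612b = −0.1.
Solving gives a = 0.124930491, b = −0.035886987.
Then c = 552.8 − a·399101 − b·5248385 = 139041.64.
At (399424, 5249182): z_contact = 49900.24 − 188377.33 + 139041.64 = 564.55 m.
Depth below ground = 579.5 − 564.55 = 14.9 m.

14.9 m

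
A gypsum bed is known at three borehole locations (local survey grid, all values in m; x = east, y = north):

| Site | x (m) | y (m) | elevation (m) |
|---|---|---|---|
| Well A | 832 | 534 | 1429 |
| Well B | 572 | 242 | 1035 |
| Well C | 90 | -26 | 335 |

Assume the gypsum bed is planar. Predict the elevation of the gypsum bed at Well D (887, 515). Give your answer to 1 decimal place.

Two edge vectors: Well A→Well B = (-260, -292, -394), Well A→Well C = (-742, -560, -1094).
Normal n = (Well A→Well B) × (Well A→Well C) = (98808, 7908, -71064).
So ∂z/∂x = −n_x/n_z = 1.39041 and ∂z/∂y = −n_y/n_z = 0.11128.
Intercept c from Well A: 1429 − 1156.82 − 59.42 = 212.76.
At (887, 515): z = 1233.3 + 57.3 + 212.76 = 1503.4 m.

1503.4 m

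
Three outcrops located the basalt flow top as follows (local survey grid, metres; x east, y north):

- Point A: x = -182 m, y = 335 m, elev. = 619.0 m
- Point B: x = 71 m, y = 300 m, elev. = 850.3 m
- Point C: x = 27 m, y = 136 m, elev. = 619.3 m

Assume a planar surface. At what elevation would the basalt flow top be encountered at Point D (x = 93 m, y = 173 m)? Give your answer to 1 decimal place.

731.4 m

Let the plane be z = a·x + b·y + c.
Point B−Point A: 253a − 35b = 231.3;  Point C−Point A: 209a − 199b = 0.3.
Solving gives a = 1.06939, b = 1.12163.
Then c = 619 − a·-182 − b·335 = 437.89.
At (93, 173): z = 99.5 + 194.0 + 437.89 = 731.4 m.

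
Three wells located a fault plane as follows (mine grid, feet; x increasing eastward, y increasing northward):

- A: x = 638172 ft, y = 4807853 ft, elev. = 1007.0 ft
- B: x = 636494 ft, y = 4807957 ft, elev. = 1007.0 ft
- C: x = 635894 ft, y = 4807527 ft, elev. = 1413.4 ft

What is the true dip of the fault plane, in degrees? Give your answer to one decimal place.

41.1°

Two edge vectors: A→B = (-1678, 104, 0), A→C = (-2278, -326, 406.4).
Normal n = (A→B) × (A→C) = (42265.6, 681939.2, 783940).
So ∂z/∂x = −n_x/n_z = −0.05391 and ∂z/∂y = −n_y/n_z = −0.86989.
Gradient magnitude |∇z| = √(a² + b²) = √(0.00291 + 0.75670) = 0.87156.
True dip = arctan(0.87156) = 41.1°, dipping toward N (azimuth ≈ 004°).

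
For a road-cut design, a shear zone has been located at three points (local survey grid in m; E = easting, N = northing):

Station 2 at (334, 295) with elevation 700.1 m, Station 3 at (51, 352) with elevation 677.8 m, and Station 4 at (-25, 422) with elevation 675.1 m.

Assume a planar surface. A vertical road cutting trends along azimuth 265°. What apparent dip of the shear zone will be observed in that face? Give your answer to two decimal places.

5.47°

Let the plane be z = a·E + b·N + c.
Station 3−Station 2: −283a + 57b = −22.3;  Station 4−Station 2: −359a + 127b = −25.
Solving gives a = 0.09091, b = 0.06013.
Unit vector along 265° is (sin 265°, cos 265°) = (-0.9962, -0.0872).
Slope in that direction = a·(-0.9962) + b·(-0.0872) = −0.09580.
Apparent dip = arctan|0.09580| = 5.47° (true dip is 6.2°, so apparent ≤ true as expected).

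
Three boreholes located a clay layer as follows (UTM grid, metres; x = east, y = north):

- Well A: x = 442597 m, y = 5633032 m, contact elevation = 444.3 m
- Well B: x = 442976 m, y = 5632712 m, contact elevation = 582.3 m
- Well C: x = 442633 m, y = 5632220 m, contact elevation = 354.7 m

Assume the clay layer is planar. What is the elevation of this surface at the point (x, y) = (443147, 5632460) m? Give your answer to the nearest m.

630 m

Two edge vectors: Well A→Well B = (379, -320, 138), Well A→Well C = (36, -812, -89.6).
Normal n = (Well A→Well B) × (Well A→Well C) = (140728, 38926.4, -296228).
So ∂z/∂x = −n_x/n_z = 0.47506650 and ∂z/∂y = −n_y/n_z = 0.13140689.
Intercept c from Well A: 444.3 − 210263.01 − 740219.21 = −950037.92.
At (443147, 5632460): z = 210524.3 + 740144.0 − 950037.92 = 630.4 m.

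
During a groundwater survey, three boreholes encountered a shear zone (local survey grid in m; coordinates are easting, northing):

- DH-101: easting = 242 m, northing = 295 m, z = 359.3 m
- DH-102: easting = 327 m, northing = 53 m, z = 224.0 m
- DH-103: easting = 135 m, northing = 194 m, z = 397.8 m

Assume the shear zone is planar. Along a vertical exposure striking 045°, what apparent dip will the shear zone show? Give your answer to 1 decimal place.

13.6°

Let the plane be z = a·easting + b·northing + c.
DH-102−DH-101: 85a − 242b = −135.3;  DH-103−DH-101: −107a − 101b = 38.5.
Solving gives a = −0.66656, b = 0.32497.
Unit vector along 045° is (sin 45°, cos 45°) = (0.7071, 0.7071).
Slope in that direction = a·(0.7071) + b·(0.7071) = −0.24154.
Apparent dip = arctan|0.24154| = 13.6° (true dip is 36.6°, so apparent ≤ true as expected).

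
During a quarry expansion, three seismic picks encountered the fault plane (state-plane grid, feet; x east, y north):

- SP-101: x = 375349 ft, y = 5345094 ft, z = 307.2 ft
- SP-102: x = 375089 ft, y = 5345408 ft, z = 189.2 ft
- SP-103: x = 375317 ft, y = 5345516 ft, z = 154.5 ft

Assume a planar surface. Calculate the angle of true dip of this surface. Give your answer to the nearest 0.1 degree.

Let the plane be z = a·x + b·y + c.
SP-102−SP-101: −260a + 314b = −118;  SP-103−SP-101: −32a + 422b = −152.7.
Solving gives a = 0.01854, b = −0.36044.
Gradient magnitude |∇z| = √(a² + b²) = √(0.00034 + 0.12992) = 0.36092.
True dip = arctan(0.36092) = 19.8°, dipping toward N (azimuth ≈ 357°).

19.8°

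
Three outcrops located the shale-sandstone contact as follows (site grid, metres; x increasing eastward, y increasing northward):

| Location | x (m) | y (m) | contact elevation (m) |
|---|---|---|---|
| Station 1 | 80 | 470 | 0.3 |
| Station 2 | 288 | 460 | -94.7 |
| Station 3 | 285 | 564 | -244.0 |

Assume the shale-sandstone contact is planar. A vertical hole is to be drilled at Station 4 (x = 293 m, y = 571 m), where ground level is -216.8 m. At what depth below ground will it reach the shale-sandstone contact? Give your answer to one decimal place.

41.6 m

Let the plane be z = a·x + b·y + c.
Station 2−Station 1: 208a − 10b = −95;  Station 3−Station 1: 205a + 94b = −244.3.
Solving gives a = −0.52648, b = −1.45076.
Then c = 0.3 − a·80 − b·470 = 724.28.
At (293, 571): z_contact = −154.26 − 828.39 + 724.28 = -258.37 m.
Depth below ground = -216.8 − (-258.37) = 41.6 m.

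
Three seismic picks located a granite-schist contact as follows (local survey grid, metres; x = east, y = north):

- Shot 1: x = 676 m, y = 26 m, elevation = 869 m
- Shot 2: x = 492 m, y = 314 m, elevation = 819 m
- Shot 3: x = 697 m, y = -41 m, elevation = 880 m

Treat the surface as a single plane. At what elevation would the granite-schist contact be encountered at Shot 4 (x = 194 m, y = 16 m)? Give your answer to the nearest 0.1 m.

Two edge vectors: Shot 1→Shot 2 = (-184, 288, -50), Shot 1→Shot 3 = (21, -67, 11).
Normal n = (Shot 1→Shot 2) × (Shot 1→Shot 3) = (-182, 974, 6280).
So ∂z/∂x = −n_x/n_z = 0.02898 and ∂z/∂y = −n_y/n_z = −0.15510.
Intercept c from Shot 1: 869 − 19.59 + 4.03 = 853.44.
At (194, 16): z = 5.6 − 2.5 + 853.44 = 856.6 m.

856.6 m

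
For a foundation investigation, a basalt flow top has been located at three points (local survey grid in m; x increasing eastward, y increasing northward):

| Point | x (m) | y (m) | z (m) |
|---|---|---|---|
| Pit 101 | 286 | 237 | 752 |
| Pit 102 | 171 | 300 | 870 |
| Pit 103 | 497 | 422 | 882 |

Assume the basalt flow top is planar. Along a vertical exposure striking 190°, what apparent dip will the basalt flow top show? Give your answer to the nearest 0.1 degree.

46.8°

Two edge vectors: Pit 101→Pit 102 = (-115, 63, 118), Pit 101→Pit 103 = (211, 185, 130).
Normal n = (Pit 101→Pit 102) × (Pit 101→Pit 103) = (-13640, 39848, -34568).
So ∂z/∂x = −n_x/n_z = −0.39458 and ∂z/∂y = −n_y/n_z = 1.15274.
Unit vector along 190° is (sin 190°, cos 190°) = (-0.1736, -0.9848).
Slope in that direction = a·(-0.1736) + b·(-0.9848) = −1.06671.
Apparent dip = arctan|1.06671| = 46.8° (true dip is 50.6°, so apparent ≤ true as expected).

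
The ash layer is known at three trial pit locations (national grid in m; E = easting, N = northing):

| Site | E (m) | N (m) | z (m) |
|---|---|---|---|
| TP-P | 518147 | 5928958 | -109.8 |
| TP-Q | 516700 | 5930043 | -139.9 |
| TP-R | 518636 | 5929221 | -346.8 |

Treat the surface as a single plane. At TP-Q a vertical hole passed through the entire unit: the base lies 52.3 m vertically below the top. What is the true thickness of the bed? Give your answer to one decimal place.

47.2 m

Let the plane be z = a·E + b·N + c.
TP-Q−TP-P: −1447a + 1085b = −30.1;  TP-R−TP-P: 489a + 263b = −237.
Solving gives a = −0.27354, b = −0.39254.
|∇z| = √(a²+b²) = 0.47845, so dip δ = arctan(0.47845) = 25.57°.
True thickness = vertical thickness × cos δ = 52.3 × cos 25.57° = 47.2 m.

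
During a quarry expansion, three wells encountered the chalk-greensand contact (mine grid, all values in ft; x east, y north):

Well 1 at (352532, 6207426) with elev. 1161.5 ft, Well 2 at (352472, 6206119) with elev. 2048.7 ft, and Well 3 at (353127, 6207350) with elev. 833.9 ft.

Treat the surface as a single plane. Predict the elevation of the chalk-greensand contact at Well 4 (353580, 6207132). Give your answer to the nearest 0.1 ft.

688.5 ft

Let the plane be z = a·x + b·y + c.
Well 2−Well 1: −60a − 1307b = 887.2;  Well 3−Well 1: 595a − 76b = −327.6.
Solving gives a = −0.633577807, b = −0.649720988.
Then c = 1161.5 − a·352532 − b·6207426 = 4257612.91.
At (353580, 6207132): z = −224020.4 − 4032903.9 + 4257612.91 = 688.5 ft.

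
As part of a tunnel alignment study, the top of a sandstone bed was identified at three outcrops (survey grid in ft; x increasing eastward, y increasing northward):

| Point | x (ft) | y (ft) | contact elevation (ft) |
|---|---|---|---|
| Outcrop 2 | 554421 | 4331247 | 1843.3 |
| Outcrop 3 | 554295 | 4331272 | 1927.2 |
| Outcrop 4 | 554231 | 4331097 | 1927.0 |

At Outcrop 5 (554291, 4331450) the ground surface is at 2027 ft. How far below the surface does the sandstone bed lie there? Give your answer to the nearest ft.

Let the plane be z = a·x + b·y + c.
Outcrop 3−Outcrop 2: −126a + 25b = 83.9;  Outcrop 4−Outcrop 2: −190a − 150b = 83.7.
Solving gives a = −0.62061311, b = 0.22810994.
Then c = 1843.3 − a·554421 − b·4331247 = −642076.24.
At (554291, 4331450): z_contact = −344000.3 + 988046.8 − 642076.24 = 1970.3 ft.
Depth below ground = 2027 − 1970.3 = 57 ft.

57 ft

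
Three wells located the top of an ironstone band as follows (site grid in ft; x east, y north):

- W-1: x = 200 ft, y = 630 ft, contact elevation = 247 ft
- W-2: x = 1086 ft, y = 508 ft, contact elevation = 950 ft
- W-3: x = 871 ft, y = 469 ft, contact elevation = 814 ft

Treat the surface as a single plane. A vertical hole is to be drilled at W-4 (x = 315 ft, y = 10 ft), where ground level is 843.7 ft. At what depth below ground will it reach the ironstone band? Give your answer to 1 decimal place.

Two edge vectors: W-1→W-2 = (886, -122, 703), W-1→W-3 = (671, -161, 567).
Normal n = (W-1→W-2) × (W-1→W-3) = (44009, -30649, -60784).
So ∂z/∂x = −n_x/n_z = 0.724023 and ∂z/∂y = −n_y/n_z = −0.504228.
Intercept c from W-1: 247 − 144.80 + 317.66 = 419.86.
At (315, 10): z_contact = 228.07 − 5.04 + 419.86 = 642.88 ft.
Depth below ground = 843.7 − 642.88 = 200.8 ft.

200.8 ft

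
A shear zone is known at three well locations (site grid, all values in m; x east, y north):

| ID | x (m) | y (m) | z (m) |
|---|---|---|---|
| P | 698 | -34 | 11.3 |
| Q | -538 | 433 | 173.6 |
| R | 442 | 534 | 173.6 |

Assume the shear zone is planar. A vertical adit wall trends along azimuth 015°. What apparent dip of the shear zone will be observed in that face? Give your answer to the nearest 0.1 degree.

14.4°

Let the plane be z = a·x + b·y + c.
Q−P: −1236a + 467b = 162.3;  R−P: −256a + 568b = 162.3.
Solving gives a = −0.02814, b = 0.27306.
Unit vector along 015° is (sin 15°, cos 15°) = (0.2588, 0.9659).
Slope in that direction = a·(0.2588) + b·(0.9659) = 0.25647.
Apparent dip = arctan|0.25647| = 14.4° (true dip is 15.3°, so apparent ≤ true as expected).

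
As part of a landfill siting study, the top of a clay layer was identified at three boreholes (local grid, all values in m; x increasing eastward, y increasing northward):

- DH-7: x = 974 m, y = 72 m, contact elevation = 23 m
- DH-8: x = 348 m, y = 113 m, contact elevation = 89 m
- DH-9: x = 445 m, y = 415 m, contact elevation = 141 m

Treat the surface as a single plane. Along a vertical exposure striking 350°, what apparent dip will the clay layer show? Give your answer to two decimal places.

12.12°

Two edge vectors: DH-7→DH-8 = (-626, 41, 66), DH-7→DH-9 = (-529, 343, 118).
Normal n = (DH-7→DH-8) × (DH-7→DH-9) = (-17800, 38954, -193029).
So ∂z/∂x = −n_x/n_z = −0.09221 and ∂z/∂y = −n_y/n_z = 0.20180.
Unit vector along 350° is (sin 350°, cos 350°) = (-0.1736, 0.9848).
Slope in that direction = a·(-0.1736) + b·(0.9848) = 0.21475.
Apparent dip = arctan|0.21475| = 12.12° (true dip is 12.5°, so apparent ≤ true as expected).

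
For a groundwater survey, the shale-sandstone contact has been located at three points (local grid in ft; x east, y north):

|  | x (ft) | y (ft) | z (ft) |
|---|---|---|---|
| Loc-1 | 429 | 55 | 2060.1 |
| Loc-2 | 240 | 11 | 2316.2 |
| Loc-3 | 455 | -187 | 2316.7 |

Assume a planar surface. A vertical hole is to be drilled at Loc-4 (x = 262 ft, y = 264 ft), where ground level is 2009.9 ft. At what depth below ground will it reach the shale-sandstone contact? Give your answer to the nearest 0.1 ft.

Two edge vectors: Loc-1→Loc-2 = (-189, -44, 256.1), Loc-1→Loc-3 = (26, -242, 256.6).
Normal n = (Loc-1→Loc-2) × (Loc-1→Loc-3) = (50685.8, 55156, 46882).
So ∂z/∂x = −n_x/n_z = −1.08114 and ∂z/∂y = −n_y/n_z = −1.17649.
Intercept c from Loc-1: 2060.1 + 463.81 + 64.71 = 2588.61.
At (262, 264): z_contact = −283.26 − 310.59 + 2588.61 = 1994.76 ft.
Depth below ground = 2009.9 − 1994.76 = 15.1 ft.

15.1 ft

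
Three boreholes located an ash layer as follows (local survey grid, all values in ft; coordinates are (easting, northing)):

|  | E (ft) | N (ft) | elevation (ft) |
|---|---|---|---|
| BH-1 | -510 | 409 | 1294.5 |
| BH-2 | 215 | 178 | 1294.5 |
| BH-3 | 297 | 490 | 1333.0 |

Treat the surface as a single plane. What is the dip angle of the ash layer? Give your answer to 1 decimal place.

Let the plane be z = a·E + b·N + c.
BH-2−BH-1: 725a − 231b = 0;  BH-3−BH-1: 807a + 81b = 38.5.
Solving gives a = 0.03628, b = 0.11386.
Gradient magnitude |∇z| = √(a² + b²) = √(0.00132 + 0.01296) = 0.11950.
True dip = arctan(0.11950) = 6.8°, dipping toward SSW (azimuth ≈ 198°).

6.8°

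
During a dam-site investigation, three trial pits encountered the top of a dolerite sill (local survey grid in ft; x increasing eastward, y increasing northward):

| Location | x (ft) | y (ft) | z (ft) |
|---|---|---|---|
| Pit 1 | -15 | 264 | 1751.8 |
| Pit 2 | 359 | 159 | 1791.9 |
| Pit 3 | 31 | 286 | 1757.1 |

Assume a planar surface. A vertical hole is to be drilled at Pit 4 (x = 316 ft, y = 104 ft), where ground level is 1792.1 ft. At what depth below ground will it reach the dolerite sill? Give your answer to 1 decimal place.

Two edge vectors: Pit 1→Pit 2 = (374, -105, 40.1), Pit 1→Pit 3 = (46, 22, 5.3).
Normal n = (Pit 1→Pit 2) × (Pit 1→Pit 3) = (-1438.7, -137.6, 13058).
So ∂z/∂x = −n_x/n_z = 0.11018 and ∂z/∂y = −n_y/n_z = 0.01054.
Intercept c from Pit 1: 1751.8 + 1.65 − 2.78 = 1750.67.
At (316, 104): z_contact = 34.82 + 1.10 + 1750.67 = 1786.58 ft.
Depth below ground = 1792.1 − 1786.58 = 5.5 ft.

5.5 ft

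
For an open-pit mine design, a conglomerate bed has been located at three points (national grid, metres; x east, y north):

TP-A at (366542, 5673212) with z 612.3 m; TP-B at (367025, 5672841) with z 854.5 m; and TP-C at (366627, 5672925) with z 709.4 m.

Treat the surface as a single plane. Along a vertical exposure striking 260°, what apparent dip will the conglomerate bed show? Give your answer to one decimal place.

14.9°

Two edge vectors: TP-A→TP-B = (483, -371, 242.2), TP-A→TP-C = (85, -287, 97.1).
Normal n = (TP-A→TP-B) × (TP-A→TP-C) = (33487.3, -26312.3, -107086).
So ∂z/∂x = −n_x/n_z = 0.31271 and ∂z/∂y = −n_y/n_z = −0.24571.
Unit vector along 260° is (sin 260°, cos 260°) = (-0.9848, -0.1736).
Slope in that direction = a·(-0.9848) + b·(-0.1736) = −0.26530.
Apparent dip = arctan|0.26530| = 14.9° (true dip is 21.7°, so apparent ≤ true as expected).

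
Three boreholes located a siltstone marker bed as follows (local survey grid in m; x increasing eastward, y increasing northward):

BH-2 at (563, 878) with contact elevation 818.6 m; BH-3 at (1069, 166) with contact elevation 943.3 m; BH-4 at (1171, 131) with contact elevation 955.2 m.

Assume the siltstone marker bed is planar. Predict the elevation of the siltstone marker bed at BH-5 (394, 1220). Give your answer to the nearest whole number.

Two edge vectors: BH-2→BH-3 = (506, -712, 124.7), BH-2→BH-4 = (608, -747, 136.6).
Normal n = (BH-2→BH-3) × (BH-2→BH-4) = (-4108.3, 6698, 54914).
So ∂z/∂x = −n_x/n_z = 0.07481 and ∂z/∂y = −n_y/n_z = −0.12197.
Intercept c from BH-2: 818.6 − 42.12 + 107.09 = 883.57.
At (394, 1220): z = 29.5 − 148.8 + 883.57 = 764.2 m.

764 m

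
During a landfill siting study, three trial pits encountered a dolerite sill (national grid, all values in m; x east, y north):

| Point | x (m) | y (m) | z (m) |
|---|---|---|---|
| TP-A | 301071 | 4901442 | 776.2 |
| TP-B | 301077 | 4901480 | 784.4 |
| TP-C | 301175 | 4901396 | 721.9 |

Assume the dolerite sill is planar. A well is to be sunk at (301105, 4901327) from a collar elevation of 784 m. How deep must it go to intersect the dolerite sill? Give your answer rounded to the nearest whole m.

Let the plane be z = a·x + b·y + c.
TP-B−TP-A: 6a + 38b = 8.2;  TP-C−TP-A: 104a − 46b = −54.3.
Solving gives a = −0.39881741, b = 0.27876064.
Then c = 776.2 − a·301071 − b·4901442 = −1245480.57.
At (301105, 4901327): z_contact = −120085.9 + 1366297.1 − 1245480.57 = 730.6 m.
Depth below ground = 784 − 730.6 = 53 m.

53 m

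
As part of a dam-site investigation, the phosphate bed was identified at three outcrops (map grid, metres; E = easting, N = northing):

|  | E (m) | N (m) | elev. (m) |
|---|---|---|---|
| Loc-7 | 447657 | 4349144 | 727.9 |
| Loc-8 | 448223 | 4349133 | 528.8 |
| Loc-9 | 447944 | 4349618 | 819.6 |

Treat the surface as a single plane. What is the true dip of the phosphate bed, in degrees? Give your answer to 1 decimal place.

Two edge vectors: Loc-7→Loc-8 = (566, -11, -199.1), Loc-7→Loc-9 = (287, 474, 91.7).
Normal n = (Loc-7→Loc-8) × (Loc-7→Loc-9) = (93364.7, -109043.9, 271441).
So ∂z/∂E = −n_x/n_z = −0.34396 and ∂z/∂N = −n_y/n_z = 0.40172.
Gradient magnitude |∇z| = √(a² + b²) = √(0.11831 + 0.16138) = 0.52886.
True dip = arctan(0.52886) = 27.9°, dipping toward SE (azimuth ≈ 139°).

27.9°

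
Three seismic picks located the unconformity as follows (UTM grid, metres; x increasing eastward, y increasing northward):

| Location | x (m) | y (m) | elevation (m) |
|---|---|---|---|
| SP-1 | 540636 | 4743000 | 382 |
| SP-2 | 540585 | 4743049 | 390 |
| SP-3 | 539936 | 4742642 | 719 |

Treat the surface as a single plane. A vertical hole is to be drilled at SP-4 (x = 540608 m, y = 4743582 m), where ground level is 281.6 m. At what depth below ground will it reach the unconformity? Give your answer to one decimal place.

Two edge vectors: SP-1→SP-2 = (-51, 49, 8), SP-1→SP-3 = (-700, -358, 337).
Normal n = (SP-1→SP-2) × (SP-1→SP-3) = (19377, 11587, 52558).
So ∂z/∂x = −n_x/n_z = −0.368678412 and ∂z/∂y = −n_y/n_z = −0.220461205.
Intercept c from SP-1: 382 + 199320.82 + 1045647.49 = 1245350.32.
At (540608, 4743582): z_contact = −199310.50 − 1045775.80 + 1245350.32 = 264.01 m.
Depth below ground = 281.6 − 264.01 = 17.6 m.

17.6 m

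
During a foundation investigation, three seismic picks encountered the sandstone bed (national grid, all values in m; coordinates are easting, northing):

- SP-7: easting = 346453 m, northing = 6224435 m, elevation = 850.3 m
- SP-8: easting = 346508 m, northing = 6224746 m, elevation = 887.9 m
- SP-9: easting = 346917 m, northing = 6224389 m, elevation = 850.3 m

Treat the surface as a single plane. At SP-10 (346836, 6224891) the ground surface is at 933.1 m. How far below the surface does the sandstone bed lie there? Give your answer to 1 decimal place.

24.1 m

Let the plane be z = a·easting + b·northing + c.
SP-8−SP-7: 55a + 311b = 37.6;  SP-9−SP-7: 464a − 46b = 0.
Solving gives a = 0.011779288, b = 0.118817168.
Then c = 850.3 − a·346453 − b·6224435 = −742800.41.
At (346836, 6224891): z_contact = 4085.48 + 739623.92 − 742800.41 = 908.99 m.
Depth below ground = 933.1 − 908.99 = 24.1 m.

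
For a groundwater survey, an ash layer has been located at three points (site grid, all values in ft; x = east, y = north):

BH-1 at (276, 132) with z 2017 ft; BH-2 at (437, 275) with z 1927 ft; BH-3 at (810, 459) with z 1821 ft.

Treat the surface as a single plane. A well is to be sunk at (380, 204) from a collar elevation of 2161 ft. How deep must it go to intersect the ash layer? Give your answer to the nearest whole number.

Two edge vectors: BH-1→BH-2 = (161, 143, -90), BH-1→BH-3 = (534, 327, -196).
Normal n = (BH-1→BH-2) × (BH-1→BH-3) = (1402, -16504, -23715).
So ∂z/∂x = −n_x/n_z = 0.05912 and ∂z/∂y = −n_y/n_z = −0.69593.
Intercept c from BH-1: 2017 − 16.32 + 91.86 = 2092.55.
At (380, 204): z_contact = 22.5 − 142.0 + 2092.55 = 1973.0 ft.
Depth below ground = 2161 − 1973.0 = 188 ft.

188 ft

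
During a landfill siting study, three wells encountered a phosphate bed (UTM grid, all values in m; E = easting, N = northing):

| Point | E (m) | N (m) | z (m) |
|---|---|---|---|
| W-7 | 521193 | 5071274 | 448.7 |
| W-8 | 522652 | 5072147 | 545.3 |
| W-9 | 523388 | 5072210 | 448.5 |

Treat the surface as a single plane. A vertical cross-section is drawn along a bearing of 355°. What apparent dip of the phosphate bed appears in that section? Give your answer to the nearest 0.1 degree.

Let the plane be z = a·E + b·N + c.
W-8−W-7: 1459a + 873b = 96.6;  W-9−W-7: 2195a + 936b = −0.2.
Solving gives a = −0.16453, b = 0.38562.
Unit vector along 355° is (sin 355°, cos 355°) = (-0.0872, 0.9962).
Slope in that direction = a·(-0.0872) + b·(0.9962) = 0.39850.
Apparent dip = arctan|0.39850| = 21.7° (true dip is 22.7°, so apparent ≤ true as expected).

21.7°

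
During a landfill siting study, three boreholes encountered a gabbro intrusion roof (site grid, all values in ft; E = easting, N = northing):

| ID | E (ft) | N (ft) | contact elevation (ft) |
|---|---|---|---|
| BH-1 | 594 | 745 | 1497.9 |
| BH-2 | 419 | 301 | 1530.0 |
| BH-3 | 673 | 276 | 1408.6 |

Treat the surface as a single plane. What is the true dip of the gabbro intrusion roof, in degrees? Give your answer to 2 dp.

Let the plane be z = a·E + b·N + c.
BH-2−BH-1: −175a − 444b = 32.1;  BH-3−BH-1: 79a − 469b = −89.3.
Solving gives a = −0.46695, b = 0.11175.
Gradient magnitude |∇z| = √(a² + b²) = √(0.21805 + 0.01249) = 0.48014.
True dip = arctan(0.48014) = 25.65°, dipping toward ESE (azimuth ≈ 103°).

25.65°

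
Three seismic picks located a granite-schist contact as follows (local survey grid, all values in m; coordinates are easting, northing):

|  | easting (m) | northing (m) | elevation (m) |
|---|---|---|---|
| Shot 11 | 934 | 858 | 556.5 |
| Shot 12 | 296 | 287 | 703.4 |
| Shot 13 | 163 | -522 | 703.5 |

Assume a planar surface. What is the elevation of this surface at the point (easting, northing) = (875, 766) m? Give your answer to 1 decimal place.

Two edge vectors: Shot 11→Shot 12 = (-638, -571, 146.9), Shot 11→Shot 13 = (-771, -1380, 147).
Normal n = (Shot 11→Shot 12) × (Shot 11→Shot 13) = (118785, -19473.9, 440199).
So ∂z/∂easting = −n_x/n_z = −0.26984 and ∂z/∂northing = −n_y/n_z = 0.04424.
Intercept c from Shot 11: 556.5 + 252.03 − 37.96 = 770.58.
At (875, 766): z = −236.1 + 33.9 + 770.58 = 568.4 m.

568.4 m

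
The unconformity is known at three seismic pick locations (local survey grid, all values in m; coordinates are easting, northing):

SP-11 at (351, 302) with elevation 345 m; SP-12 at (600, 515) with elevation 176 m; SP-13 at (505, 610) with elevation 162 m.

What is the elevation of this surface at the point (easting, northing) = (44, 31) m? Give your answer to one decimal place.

Let the plane be z = a·easting + b·northing + c.
SP-12−SP-11: 249a + 213b = −169;  SP-13−SP-11: 154a + 308b = −183.
Solving gives a = −0.29786, b = −0.44523.
Then c = 345 − a·351 − b·302 = 584.01.
At (44, 31): z = −13.1 − 13.8 + 584.01 = 557.1 m.

557.1 m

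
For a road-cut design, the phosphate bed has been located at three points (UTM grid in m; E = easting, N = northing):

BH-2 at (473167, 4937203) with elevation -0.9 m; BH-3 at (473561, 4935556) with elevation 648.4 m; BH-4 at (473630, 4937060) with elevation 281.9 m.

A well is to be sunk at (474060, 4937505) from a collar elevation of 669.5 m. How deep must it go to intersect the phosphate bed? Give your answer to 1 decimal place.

279.8 m

Two edge vectors: BH-2→BH-3 = (394, -1647, 649.3), BH-2→BH-4 = (463, -143, 282.8).
Normal n = (BH-2→BH-3) × (BH-2→BH-4) = (-372921.7, 189202.7, 706219).
So ∂z/∂E = −n_x/n_z = 0.528053904 and ∂z/∂N = −n_y/n_z = −0.267909388.
Intercept c from BH-2: -0.9 − 249857.68 + 1322723.03 = 1072864.45.
At (474060, 4937505): z_contact = 250329.23 − 1322803.94 + 1072864.45 = 389.74 m.
Depth below ground = 669.5 − 389.74 = 279.8 m.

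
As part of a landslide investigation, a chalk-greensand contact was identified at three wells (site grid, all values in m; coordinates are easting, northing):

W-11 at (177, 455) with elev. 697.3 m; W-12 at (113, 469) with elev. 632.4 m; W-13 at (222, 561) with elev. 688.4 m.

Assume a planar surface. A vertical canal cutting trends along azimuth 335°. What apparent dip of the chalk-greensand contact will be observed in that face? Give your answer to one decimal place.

39.1°

Two edge vectors: W-11→W-12 = (-64, 14, -64.9), W-11→W-13 = (45, 106, -8.9).
Normal n = (W-11→W-12) × (W-11→W-13) = (6754.8, -3490.1, -7414).
So ∂z/∂easting = −n_x/n_z = 0.91109 and ∂z/∂northing = −n_y/n_z = −0.47074.
Unit vector along 335° is (sin 335°, cos 335°) = (-0.4226, 0.9063).
Slope in that direction = a·(-0.4226) + b·(0.9063) = −0.81168.
Apparent dip = arctan|0.81168| = 39.1° (true dip is 45.7°, so apparent ≤ true as expected).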